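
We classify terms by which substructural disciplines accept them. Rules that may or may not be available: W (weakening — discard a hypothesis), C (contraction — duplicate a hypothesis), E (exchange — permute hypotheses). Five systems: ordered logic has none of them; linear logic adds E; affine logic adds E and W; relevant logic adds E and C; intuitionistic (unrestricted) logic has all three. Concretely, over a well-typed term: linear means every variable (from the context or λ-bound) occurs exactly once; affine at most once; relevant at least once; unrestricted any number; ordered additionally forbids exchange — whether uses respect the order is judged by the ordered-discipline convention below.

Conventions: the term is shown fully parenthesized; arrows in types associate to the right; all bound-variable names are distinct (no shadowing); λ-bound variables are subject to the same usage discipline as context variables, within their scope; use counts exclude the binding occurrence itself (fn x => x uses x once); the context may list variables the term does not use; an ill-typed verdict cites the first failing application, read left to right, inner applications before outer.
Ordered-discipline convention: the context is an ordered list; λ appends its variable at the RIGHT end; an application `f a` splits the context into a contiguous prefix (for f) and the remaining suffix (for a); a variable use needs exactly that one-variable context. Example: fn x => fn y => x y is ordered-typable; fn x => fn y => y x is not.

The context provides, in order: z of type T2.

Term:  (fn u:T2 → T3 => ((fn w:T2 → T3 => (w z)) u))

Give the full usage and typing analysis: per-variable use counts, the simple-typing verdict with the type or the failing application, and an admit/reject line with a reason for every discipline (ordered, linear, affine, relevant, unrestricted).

use counts: z ×1; u (λ-bound) ×1; w (λ-bound) ×1
order of uses: w, z, u
typing: well-typed at (T2 → T3) → T3
ordered: ✗, no contiguous prefix/suffix split fits w, z, u
linear: ✓, z, u, w: one use apiece
affine: ✓, z, u, w: no repeats, contraction unneeded
relevant: ✓, z, u, w: all used, weakening unneeded
unrestricted: ✓, simply typable at (T2 → T3) → T3; W, C, E all held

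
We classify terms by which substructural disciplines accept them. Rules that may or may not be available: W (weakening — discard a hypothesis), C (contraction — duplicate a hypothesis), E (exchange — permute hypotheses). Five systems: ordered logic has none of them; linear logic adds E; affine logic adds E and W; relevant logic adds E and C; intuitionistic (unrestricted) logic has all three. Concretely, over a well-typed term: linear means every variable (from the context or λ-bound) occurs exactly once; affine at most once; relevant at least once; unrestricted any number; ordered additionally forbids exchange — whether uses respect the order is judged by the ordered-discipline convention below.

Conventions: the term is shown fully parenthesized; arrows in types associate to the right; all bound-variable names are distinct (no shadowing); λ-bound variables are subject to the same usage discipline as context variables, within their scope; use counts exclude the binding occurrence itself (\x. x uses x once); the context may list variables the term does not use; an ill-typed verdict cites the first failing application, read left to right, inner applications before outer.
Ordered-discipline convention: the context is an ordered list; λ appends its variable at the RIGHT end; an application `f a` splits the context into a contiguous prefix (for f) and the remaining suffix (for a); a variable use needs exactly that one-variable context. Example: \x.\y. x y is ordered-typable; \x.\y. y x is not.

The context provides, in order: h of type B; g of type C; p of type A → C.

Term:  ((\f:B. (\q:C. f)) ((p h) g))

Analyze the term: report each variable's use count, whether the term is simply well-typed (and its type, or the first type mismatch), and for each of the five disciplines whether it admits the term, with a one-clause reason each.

counts: h ×1; g ×1; p ×1; f [bound] ×1; q [bound] ×0
uses in reading order: f, p, h, g
typing: ill-typed: an argument B mismatches the expected A
ordered: ✗ — the type mismatch rejects it
linear: ✗ — not simply typable
affine: ✗ — fails simple typing
relevant: ✗ — a type mismatch blocks all five
unrestricted: ✗ — the type mismatch rejects it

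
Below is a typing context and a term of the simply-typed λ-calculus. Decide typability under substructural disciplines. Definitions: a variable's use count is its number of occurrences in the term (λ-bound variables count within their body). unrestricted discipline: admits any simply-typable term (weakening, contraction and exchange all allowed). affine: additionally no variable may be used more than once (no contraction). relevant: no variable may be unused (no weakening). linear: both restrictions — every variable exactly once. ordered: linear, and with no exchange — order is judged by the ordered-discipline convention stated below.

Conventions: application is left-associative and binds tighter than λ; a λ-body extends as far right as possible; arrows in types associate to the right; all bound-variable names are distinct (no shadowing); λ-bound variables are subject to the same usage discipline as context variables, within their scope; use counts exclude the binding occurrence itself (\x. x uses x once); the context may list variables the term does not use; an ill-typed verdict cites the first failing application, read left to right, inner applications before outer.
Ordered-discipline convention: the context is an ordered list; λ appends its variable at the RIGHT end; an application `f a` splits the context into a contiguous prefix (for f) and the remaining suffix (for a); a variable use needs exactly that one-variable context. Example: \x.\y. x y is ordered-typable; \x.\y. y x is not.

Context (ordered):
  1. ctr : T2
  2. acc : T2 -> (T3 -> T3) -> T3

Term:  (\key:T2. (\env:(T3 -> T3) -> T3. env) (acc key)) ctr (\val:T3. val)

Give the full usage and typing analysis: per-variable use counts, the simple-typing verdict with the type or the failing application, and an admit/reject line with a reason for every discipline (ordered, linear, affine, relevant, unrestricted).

variable uses: ctr: 1; acc: 1; key (λ-bound): 1; env (λ-bound): 1; val (λ-bound): 1
uses in reading order: env, acc, key, ctr, val
typing: well-typed — term : T3
ordered: ✗, no contiguous prefix/suffix split fits env, acc, key, ctr, val
linear: ✓, ctr, acc, key, env, val: one use apiece
affine: ✓, no duplicate uses among ctr, acc, key, env, val
relevant: ✓, at least one use each (ctr, acc, key, env, val)
unrestricted: ✓, well-typed at T3; no restrictions here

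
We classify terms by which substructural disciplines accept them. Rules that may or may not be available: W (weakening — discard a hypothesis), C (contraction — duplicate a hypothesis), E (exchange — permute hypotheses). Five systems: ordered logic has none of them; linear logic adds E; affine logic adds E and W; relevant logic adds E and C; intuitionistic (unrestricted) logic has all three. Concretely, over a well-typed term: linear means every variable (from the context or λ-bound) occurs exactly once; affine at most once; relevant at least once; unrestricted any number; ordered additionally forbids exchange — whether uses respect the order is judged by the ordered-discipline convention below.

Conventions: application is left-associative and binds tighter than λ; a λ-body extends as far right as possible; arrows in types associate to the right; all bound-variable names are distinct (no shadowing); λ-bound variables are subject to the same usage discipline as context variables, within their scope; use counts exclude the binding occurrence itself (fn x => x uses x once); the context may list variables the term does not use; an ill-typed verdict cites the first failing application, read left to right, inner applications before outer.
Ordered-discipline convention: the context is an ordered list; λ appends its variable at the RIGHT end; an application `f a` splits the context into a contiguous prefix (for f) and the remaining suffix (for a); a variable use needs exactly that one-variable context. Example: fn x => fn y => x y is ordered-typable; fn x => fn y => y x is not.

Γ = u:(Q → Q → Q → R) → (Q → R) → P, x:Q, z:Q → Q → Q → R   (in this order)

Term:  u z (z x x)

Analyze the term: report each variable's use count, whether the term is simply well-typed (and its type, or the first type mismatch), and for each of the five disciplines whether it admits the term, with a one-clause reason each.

use counts: u: 1×, x: 2×, z: 2×
left-to-right use order: u, z, z, x, x
typing: well-typed — term : P
ordered: ✗, x ×2, z ×2 used more than once (contraction)
linear: ✗, x ×2, z ×2 used more than once (contraction)
affine: ✗, x ×2, z ×2 used more than once (contraction)
relevant: ✓, u, x, z: all used, weakening unneeded
unrestricted: ✓, type-checks (P) and nothing is barred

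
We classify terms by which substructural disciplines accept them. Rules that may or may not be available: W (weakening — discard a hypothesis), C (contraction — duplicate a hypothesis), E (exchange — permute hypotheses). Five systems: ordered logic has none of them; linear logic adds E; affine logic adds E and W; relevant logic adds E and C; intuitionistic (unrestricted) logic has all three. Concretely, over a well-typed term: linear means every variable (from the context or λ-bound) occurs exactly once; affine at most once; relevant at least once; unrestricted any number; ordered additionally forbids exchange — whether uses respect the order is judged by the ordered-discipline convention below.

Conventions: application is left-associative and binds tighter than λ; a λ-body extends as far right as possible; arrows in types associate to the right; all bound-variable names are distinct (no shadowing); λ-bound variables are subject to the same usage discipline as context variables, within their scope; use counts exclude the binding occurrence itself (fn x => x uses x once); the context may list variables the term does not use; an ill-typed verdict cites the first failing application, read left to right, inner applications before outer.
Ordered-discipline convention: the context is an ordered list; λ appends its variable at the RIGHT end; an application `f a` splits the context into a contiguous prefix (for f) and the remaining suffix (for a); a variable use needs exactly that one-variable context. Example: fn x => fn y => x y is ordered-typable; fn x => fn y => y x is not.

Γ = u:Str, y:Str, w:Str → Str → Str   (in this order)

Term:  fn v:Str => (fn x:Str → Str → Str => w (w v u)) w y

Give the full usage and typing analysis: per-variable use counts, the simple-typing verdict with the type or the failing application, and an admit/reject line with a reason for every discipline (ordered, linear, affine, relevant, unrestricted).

usage: u: 1; y: 1; w: 3; v [bound]: 1; x [bound]: 0
uses in reading order: w, w, v, u, w, y
typing: ✓ — Str → Str
ordered: ✗, repeated use of w ×3; x never used (weakening)
linear: ✗, repeated use of w ×3; x never used (weakening)
affine: ✗, repeated use of w ×3
relevant: ✗, x never used (weakening)
unrestricted: ✓, well-typed at Str → Str; no restrictions here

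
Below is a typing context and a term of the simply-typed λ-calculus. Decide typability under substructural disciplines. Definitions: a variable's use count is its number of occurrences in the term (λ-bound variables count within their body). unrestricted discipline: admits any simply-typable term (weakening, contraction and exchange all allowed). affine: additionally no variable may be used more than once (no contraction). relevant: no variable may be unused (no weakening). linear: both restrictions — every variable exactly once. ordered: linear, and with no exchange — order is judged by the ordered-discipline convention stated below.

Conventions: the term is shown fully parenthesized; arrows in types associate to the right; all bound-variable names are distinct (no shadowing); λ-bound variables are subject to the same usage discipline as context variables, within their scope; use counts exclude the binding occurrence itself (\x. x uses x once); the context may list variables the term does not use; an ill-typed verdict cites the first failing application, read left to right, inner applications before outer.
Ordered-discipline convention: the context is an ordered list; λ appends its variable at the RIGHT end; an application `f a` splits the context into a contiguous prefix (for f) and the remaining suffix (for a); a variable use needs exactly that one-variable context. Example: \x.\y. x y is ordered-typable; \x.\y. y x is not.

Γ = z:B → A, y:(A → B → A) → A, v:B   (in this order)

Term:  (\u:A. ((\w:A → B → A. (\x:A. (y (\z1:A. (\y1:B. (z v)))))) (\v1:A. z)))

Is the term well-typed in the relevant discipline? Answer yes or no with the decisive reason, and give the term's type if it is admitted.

no — unused: u, w, x, z1, y1, v1 — weakening required
use counts: z=2; y=1; v=1; u [bound]=0; w [bound]=0; x [bound]=0; z1 [bound]=0; y1 [bound]=0; v1 [bound]=0
use order (left to right): y, z, v, z
typing: ✓ — A → A → A
across the five disciplines: ordered ✗, linear ✗, affine ✗, relevant ✗, unrestricted ✓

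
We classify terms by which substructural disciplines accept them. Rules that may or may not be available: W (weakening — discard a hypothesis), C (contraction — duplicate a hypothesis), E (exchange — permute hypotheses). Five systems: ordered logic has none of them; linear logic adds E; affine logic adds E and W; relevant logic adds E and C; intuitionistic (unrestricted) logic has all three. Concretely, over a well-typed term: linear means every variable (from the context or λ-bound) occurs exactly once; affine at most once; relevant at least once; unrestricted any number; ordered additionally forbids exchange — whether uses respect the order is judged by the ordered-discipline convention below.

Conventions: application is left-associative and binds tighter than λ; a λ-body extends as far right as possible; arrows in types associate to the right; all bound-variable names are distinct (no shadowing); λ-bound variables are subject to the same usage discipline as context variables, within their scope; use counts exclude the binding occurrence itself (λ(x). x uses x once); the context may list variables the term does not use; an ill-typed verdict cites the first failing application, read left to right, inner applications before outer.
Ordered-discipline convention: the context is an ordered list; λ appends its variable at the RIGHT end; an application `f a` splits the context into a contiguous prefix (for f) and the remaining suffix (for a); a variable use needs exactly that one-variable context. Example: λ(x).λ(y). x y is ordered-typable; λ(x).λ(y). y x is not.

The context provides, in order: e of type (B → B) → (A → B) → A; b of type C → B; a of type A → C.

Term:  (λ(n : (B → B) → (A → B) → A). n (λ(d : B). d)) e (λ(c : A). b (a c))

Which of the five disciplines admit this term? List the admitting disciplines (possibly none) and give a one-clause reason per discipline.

admitted by: ordered, linear, affine, relevant, unrestricted
usage: e: 1; b: 1; a: 1; n (λ-bound): 1; d (λ-bound): 1; c (λ-bound): 1
uses in reading order: n, d, e, b, a, c
typing: ✓ — A
ordered: ✓, e, b, a, n, d, c: once each, no exchange needed
linear: ✓, single use per variable (e, b, a, n, d, c)
affine: ✓, e, b, a, n, d, c: no repeats, contraction unneeded
relevant: ✓, at least one use each (e, b, a, n, d, c)
unrestricted: ✓, well-typed at A; no restrictions here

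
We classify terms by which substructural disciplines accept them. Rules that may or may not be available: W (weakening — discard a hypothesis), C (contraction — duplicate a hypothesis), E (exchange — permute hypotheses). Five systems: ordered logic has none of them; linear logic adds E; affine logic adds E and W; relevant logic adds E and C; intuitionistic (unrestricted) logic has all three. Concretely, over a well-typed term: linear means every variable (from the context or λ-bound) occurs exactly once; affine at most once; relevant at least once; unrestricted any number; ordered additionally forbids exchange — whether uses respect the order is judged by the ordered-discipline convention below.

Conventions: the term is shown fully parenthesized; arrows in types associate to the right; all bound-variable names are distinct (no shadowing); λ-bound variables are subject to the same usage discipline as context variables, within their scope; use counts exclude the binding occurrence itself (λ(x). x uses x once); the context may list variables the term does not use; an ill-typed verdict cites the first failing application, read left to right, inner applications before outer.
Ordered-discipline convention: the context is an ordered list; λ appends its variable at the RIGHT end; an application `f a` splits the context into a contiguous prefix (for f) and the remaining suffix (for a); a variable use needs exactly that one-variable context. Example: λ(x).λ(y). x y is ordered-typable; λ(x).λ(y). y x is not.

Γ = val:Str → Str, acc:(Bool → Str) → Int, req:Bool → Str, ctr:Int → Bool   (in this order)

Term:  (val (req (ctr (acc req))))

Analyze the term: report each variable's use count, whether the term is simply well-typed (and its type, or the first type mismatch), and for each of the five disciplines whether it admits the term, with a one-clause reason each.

variable uses: val: 1, acc: 1, req: 2, ctr: 1
left-to-right use order: val, req, ctr, acc, req
typing: ✓ — Str
ordered: ✗ — req ×2 used more than once (contraction)
linear: ✗ — req ×2 used more than once (contraction)
affine: ✗ — req ×2 used more than once (contraction)
relevant: ✓ — none of val, acc, req, ctr goes unused
unrestricted: ✓ — simply typable at Str; W, C, E all held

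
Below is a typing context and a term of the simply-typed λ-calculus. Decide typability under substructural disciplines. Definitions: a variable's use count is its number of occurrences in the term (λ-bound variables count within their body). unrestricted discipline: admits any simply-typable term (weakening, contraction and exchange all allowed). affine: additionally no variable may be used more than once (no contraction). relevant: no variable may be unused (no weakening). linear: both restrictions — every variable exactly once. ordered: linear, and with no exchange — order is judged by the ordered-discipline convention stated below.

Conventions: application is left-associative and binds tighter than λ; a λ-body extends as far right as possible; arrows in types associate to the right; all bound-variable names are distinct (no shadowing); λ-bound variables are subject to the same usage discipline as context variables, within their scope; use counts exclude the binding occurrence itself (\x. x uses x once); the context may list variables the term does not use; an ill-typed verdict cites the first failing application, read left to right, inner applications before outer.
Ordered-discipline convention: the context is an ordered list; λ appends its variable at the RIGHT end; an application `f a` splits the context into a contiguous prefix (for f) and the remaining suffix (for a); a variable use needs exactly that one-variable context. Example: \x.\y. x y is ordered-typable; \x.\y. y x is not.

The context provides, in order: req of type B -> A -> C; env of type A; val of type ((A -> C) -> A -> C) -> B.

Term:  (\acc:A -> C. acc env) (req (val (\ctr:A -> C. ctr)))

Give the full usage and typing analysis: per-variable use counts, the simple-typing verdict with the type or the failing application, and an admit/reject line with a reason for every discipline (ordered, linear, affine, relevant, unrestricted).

use counts: req: 1, env: 1, val: 1, acc (bound): 1, ctr (bound): 1
left-to-right use order: acc, env, req, val, ctr
typing: well-typed — term : C
ordered: ✗ — no contiguous prefix/suffix split fits acc, env, req, val, ctr
linear: ✓ — single use per variable (req, env, val, acc, ctr)
affine: ✓ — no duplicate uses among req, env, val, acc, ctr
relevant: ✓ — every one of req, env, val, acc, ctr appears
unrestricted: ✓ — typability at C is all that's needed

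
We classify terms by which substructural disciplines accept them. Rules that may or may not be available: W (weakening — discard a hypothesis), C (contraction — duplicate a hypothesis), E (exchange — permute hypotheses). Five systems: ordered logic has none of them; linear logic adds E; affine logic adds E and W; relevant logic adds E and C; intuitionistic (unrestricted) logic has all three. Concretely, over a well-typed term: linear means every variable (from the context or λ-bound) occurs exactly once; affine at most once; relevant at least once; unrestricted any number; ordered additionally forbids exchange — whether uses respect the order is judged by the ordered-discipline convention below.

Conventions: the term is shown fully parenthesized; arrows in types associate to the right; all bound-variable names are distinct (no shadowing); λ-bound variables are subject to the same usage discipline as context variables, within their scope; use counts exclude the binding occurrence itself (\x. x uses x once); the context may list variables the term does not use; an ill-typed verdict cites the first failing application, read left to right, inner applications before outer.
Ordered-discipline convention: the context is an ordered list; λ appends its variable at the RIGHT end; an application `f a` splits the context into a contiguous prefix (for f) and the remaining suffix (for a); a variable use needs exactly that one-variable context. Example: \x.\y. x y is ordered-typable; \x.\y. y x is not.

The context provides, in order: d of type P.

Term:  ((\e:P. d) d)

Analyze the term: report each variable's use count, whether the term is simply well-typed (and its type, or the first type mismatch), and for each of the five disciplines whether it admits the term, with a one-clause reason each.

use counts: d=2; e (λ-bound)=0
uses in reading order: d, d
typing: well-typed at P
ordered ✗ (d ×2 used more than once (contraction); e left unused)
linear ✗ (d ×2 used more than once (contraction); e left unused)
affine ✗ (d ×2 used more than once (contraction))
relevant ✗ (e left unused)
unrestricted ✓ (simply typable at P; W, C, E all held)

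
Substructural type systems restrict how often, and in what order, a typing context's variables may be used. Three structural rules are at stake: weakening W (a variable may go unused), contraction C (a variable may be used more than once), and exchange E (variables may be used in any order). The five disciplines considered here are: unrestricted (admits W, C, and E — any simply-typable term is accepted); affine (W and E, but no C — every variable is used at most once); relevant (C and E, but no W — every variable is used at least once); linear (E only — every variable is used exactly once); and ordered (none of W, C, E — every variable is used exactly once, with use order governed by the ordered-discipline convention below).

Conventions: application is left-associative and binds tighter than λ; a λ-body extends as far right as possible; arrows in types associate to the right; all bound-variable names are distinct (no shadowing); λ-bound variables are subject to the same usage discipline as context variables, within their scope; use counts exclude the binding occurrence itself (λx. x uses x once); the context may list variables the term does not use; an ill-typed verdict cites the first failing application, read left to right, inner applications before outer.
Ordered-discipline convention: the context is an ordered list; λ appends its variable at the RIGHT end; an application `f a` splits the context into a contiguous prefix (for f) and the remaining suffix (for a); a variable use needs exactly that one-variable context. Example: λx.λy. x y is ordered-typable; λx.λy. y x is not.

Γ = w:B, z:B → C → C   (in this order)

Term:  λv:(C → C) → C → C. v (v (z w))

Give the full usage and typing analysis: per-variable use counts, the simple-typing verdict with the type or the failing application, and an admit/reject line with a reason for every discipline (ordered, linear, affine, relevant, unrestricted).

variable uses: w: 1, z: 1, v (bound): 2
order of uses: v, v, z, w
typing: the term checks, with type ((C → C) → C → C) → C → C
ordered: ✗ — v ×2 used more than once (contraction)
linear: ✗ — v ×2 used more than once (contraction)
affine: ✗ — v ×2 used more than once (contraction)
relevant: ✓ — w, z, v: all used, weakening unneeded
unrestricted: ✓ — simply typable at ((C → C) → C → C) → C → C; W, C, E all held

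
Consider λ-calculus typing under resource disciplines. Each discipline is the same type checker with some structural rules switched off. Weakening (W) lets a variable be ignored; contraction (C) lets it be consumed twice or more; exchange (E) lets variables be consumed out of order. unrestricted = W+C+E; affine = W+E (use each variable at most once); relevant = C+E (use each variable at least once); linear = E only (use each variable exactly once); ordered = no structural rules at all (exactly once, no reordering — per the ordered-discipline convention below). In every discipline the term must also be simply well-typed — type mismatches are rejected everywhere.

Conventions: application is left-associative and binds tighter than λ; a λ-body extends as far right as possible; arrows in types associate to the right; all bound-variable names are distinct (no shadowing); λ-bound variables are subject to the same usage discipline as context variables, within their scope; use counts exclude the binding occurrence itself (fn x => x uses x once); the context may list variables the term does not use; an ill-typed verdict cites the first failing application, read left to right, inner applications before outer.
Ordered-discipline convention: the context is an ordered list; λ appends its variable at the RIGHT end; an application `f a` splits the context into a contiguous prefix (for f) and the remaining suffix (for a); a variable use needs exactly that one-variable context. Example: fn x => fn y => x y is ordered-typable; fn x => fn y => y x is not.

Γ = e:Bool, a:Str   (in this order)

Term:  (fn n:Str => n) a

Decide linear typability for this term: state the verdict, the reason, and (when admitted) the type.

no — e never used (weakening)
use counts: e=0; a=1; n [bound]=1
order of uses: n, a
typing: well-typed — term : Str
all disciplines: ordered ✗ · linear ✗ · affine ✓ · relevant ✗ · unrestricted ✓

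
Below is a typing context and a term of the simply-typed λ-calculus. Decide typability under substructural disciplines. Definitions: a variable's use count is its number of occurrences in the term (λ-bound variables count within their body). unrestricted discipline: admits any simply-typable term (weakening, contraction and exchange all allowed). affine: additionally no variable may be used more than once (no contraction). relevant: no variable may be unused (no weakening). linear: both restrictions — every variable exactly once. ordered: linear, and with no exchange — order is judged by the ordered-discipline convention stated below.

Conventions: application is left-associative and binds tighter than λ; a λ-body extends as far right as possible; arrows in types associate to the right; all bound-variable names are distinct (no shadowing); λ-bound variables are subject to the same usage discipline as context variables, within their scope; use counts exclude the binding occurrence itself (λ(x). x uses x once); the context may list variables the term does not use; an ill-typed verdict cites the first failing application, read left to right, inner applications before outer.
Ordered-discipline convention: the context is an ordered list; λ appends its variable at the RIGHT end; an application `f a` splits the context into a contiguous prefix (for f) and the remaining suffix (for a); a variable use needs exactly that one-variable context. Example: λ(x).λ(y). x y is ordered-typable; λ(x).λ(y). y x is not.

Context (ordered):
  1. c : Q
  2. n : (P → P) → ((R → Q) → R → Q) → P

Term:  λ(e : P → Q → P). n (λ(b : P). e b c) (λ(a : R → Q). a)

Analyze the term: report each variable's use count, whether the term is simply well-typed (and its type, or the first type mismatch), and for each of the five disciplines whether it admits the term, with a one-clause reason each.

variable uses: c: 1×; n: 1×; e (bound): 1×; b (bound): 1×; a (bound): 1×
order of uses: n, e, b, c, a
typing: well-typed — term : (P → Q → P) → P
ordered: ✗ — use order n, e, b, c, a needs exchange
linear: ✓ — exactly-once usage across c, n, e, b, a
affine: ✓ — no duplicate uses among c, n, e, b, a
relevant: ✓ — at least one use each (c, n, e, b, a)
unrestricted: ✓ — type-checks ((P → Q → P) → P) and nothing is barred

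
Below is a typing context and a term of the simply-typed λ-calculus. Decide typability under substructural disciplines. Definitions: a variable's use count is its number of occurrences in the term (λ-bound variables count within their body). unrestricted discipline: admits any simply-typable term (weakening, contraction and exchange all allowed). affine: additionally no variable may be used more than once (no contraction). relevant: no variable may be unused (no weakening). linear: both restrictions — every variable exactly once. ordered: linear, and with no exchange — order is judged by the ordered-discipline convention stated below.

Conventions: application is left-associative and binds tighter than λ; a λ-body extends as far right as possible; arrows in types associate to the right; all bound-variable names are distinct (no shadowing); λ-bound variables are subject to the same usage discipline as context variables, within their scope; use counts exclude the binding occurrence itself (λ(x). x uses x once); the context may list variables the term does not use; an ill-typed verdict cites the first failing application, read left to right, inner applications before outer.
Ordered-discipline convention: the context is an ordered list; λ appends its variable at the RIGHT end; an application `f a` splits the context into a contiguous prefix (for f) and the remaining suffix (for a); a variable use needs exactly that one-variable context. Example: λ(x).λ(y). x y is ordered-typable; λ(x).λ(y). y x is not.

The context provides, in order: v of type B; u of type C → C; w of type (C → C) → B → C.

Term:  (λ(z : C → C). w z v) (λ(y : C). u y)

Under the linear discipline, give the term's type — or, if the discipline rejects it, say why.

term : C
use counts: v ×1; u ×1; w ×1; z (λ-bound) ×1; y (λ-bound) ×1
use order (left to right): w, z, v, u, y
typing: well-typed at C
summary: ordered ✗, linear ✓, affine ✓, relevant ✓, unrestricted ✓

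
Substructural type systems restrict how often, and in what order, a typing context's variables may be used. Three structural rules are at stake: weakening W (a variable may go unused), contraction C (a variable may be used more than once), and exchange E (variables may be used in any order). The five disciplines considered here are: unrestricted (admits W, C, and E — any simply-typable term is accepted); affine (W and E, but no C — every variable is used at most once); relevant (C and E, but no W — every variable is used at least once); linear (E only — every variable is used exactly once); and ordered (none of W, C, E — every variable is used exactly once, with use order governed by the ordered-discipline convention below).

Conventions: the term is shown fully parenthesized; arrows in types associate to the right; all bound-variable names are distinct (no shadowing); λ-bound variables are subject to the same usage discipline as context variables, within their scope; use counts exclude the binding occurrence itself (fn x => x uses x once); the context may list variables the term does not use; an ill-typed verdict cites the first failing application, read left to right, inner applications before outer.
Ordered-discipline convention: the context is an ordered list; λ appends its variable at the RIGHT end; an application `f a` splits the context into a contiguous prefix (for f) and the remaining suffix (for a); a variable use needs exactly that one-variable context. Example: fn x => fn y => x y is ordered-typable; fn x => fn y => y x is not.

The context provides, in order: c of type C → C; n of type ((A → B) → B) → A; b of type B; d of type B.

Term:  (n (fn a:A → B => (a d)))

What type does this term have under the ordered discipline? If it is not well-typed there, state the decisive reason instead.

not well-typed under ordered — not simply typable
variable uses: c=0; n=1; b=0; d=1; a (λ-bound)=1
order of uses: n, a, d
typing: ill-typed: argument of type B where A is required
across the five disciplines: ordered ✗; linear ✗; affine ✗; relevant ✗; unrestricted ✗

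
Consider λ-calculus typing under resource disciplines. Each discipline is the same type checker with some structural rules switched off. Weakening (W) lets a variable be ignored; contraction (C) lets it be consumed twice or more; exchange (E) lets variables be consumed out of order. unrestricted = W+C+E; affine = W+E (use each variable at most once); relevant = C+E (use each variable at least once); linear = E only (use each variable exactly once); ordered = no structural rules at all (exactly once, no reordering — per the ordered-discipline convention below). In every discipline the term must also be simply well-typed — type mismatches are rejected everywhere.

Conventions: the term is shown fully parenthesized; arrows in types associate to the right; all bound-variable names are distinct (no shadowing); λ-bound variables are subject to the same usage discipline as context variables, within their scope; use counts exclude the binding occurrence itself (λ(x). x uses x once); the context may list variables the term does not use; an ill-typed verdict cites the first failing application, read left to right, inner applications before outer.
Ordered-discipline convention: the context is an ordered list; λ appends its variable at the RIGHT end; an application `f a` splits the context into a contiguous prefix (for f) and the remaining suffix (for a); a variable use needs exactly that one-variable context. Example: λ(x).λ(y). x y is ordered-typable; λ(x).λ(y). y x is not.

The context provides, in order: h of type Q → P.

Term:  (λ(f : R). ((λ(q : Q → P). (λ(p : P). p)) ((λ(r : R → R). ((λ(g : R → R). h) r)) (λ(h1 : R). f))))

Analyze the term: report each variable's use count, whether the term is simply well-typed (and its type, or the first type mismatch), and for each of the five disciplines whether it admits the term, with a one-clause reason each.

variable uses: h=1, f [bound]=1, q [bound]=0, p [bound]=1, r [bound]=1, g [bound]=0, h1 [bound]=0
uses in reading order: p, h, r, f
typing: the term checks, with type R → P → P
ordered ✗ (unused: q, g, h1 — weakening required)
linear ✗ (unused: q, g, h1 — weakening required)
affine ✓ (none of h, f, q, p, r, g, h1 used more than once)
relevant ✗ (unused: q, g, h1 — weakening required)
unrestricted ✓ (simply typable at R → P → P; W, C, E all held)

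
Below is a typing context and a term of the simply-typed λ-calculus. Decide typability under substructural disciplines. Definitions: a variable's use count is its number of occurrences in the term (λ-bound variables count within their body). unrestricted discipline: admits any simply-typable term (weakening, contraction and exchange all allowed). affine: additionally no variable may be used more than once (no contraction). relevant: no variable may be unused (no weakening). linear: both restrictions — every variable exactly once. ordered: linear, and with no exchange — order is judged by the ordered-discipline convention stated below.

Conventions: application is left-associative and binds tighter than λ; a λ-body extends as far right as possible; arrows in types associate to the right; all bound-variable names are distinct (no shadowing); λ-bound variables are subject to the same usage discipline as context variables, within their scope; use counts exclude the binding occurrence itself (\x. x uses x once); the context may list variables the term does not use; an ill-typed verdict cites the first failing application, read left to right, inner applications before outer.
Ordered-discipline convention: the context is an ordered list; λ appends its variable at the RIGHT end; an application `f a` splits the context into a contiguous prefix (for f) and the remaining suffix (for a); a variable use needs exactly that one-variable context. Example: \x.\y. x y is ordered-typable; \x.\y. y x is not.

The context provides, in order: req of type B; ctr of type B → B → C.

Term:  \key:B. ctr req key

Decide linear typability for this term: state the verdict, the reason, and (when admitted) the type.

yes — each of req, ctr, key used exactly once; term : B → C
variable uses: req: 1×, ctr: 1×, key (bound): 1×
order of uses: ctr, req, key
typing: the term checks, with type B → C
all disciplines: ordered ✗ · linear ✓ · affine ✓ · relevant ✓ · unrestricted ✓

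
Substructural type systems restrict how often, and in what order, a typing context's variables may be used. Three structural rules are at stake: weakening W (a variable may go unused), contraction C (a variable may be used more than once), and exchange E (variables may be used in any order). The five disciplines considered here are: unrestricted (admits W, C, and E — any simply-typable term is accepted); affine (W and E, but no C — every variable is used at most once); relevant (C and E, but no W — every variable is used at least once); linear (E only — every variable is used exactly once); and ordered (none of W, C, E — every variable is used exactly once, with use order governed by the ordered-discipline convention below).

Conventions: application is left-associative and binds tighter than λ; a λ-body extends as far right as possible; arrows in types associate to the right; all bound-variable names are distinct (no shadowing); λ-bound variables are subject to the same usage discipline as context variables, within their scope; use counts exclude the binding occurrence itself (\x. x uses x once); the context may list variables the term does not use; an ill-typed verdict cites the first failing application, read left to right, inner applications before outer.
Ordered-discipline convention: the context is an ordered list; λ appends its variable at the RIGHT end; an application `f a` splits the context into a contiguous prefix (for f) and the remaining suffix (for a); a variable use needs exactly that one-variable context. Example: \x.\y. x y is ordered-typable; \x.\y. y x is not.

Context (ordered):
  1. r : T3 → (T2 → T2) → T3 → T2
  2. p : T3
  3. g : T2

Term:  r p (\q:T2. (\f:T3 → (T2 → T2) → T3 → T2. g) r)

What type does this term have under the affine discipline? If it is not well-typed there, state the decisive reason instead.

not well-typed under affine — r ×2 used more than once (contraction)
counts: r: 2×, p: 1×, g: 1×, q (bound): 0×, f (bound): 0×
left-to-right use order: r, p, g, r
typing: well-typed — term : T3 → T2
per-discipline verdicts: ordered ✗ · linear ✗ · affine ✗ · relevant ✗ · unrestricted ✓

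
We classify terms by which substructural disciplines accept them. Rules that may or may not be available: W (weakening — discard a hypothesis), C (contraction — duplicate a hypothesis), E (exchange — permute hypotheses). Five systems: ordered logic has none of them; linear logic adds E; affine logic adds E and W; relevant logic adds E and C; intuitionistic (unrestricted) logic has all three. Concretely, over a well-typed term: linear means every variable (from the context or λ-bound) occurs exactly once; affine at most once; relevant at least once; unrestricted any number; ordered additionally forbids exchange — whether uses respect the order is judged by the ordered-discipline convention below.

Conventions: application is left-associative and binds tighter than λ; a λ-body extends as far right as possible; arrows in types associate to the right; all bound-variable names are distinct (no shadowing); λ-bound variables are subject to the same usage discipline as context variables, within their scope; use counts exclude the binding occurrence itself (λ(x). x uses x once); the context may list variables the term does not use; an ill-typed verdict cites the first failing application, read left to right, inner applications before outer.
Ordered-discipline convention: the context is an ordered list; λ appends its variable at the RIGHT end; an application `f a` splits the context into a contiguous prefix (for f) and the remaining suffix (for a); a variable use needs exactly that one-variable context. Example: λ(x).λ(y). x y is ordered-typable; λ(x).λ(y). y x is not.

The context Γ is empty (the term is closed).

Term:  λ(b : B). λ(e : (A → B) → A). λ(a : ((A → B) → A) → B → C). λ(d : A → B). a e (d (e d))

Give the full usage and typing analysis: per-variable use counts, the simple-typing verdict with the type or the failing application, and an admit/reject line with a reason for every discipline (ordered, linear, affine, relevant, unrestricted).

usage: b (bound): 0; e (bound): 2; a (bound): 1; d (bound): 2
left-to-right use order: a, e, d, e, d
typing: ✓ — B → ((A → B) → A) → (((A → B) → A) → B → C) → (A → B) → C
ordered ✗ (needs contraction — e ×2, d ×2; b left unused)
linear ✗ (needs contraction — e ×2, d ×2; b left unused)
affine ✗ (needs contraction — e ×2, d ×2)
relevant ✗ (b left unused)
unrestricted ✓ (typability at B → ((A → B) → A) → (((A → B) → A) → B → C) → (A → B) → C is all that's needed)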